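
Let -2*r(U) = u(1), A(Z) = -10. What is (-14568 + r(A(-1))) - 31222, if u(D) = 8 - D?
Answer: -91587/2 ≈ -45794.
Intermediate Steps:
r(U) = -7/2 (r(U) = -(8 - 1*1)/2 = -(8 - 1)/2 = -1/2*7 = -7/2)
(-14568 + r(A(-1))) - 31222 = (-14568 - 7/2) - 31222 = -29143/2 - 31222 = -91587/2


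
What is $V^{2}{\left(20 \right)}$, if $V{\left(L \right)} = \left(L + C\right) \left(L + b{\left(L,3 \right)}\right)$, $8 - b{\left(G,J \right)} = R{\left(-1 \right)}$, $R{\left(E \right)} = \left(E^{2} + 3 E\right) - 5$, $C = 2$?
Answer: $592900$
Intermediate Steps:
$R{\left(E \right)} = -5 + E^{2} + 3 E$
$b{\left(G,J \right)} = 15$ ($b{\left(G,J \right)} = 8 - \left(-5 + \left(-1\right)^{2} + 3 \left(-1\right)\right) = 8 - \left(-5 + 1 - 3\right) = 8 - -7 = 8 + 7 = 15$)
$V{\left(L \right)} = \left(2 + L\right) \left(15 + L\right)$ ($V{\left(L \right)} = \left(L + 2\right) \left(L + 15\right) = \left(2 + L\right) \left(15 + L\right)$)
$V^{2}{\left(20 \right)} = \left(30 + 20^{2} + 17 \cdot 20\right)^{2} = \left(30 + 400 + 340\right)^{2} = 770^{2} = 592900$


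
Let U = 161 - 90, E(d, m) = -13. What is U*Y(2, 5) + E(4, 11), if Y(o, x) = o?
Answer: 129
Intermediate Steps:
U = 71
U*Y(2, 5) + E(4, 11) = 71*2 - 13 = 142 - 13 = 129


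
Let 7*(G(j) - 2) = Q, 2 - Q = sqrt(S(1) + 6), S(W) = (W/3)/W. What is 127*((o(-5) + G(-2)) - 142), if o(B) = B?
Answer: -128651/7 - 127*sqrt(57)/21 ≈ -18424.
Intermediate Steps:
S(W) = 1/3 (S(W) = (W*(1/3))/W = (W/3)/W = 1/3)
Q = 2 - sqrt(57)/3 (Q = 2 - sqrt(1/3 + 6) = 2 - sqrt(19/3) = 2 - sqrt(57)/3 ≈ -0.51661)
G(j) = 16/7 - sqrt(57)/21 (G(j) = 2 + (2 - sqrt(57)/3)/7 = 2 + (2/7 - sqrt(57)/21) = 16/7 - sqrt(57)/21)
127*((o(-5) + G(-2)) - 142) = 127*((-5 + (16/7 - sqrt(57)/21)) - 142) = 127*((-19/7 - sqrt(57)/21) - 142) = 127*(-1013/7 - sqrt(57)/21) = -128651/7 - 127*sqrt(57)/21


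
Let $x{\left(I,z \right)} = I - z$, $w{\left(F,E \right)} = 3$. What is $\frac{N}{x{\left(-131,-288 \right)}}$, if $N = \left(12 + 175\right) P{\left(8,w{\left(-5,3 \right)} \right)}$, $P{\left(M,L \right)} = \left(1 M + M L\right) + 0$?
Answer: $\frac{5984}{157} \approx 38.115$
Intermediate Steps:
$P{\left(M,L \right)} = M + L M$ ($P{\left(M,L \right)} = \left(M + L M\right) + 0 = M + L M$)
$N = 5984$ ($N = \left(12 + 175\right) 8 \left(1 + 3\right) = 187 \cdot 8 \cdot 4 = 187 \cdot 32 = 5984$)
$\frac{N}{x{\left(-131,-288 \right)}} = \frac{5984}{-131 - -288} = \frac{5984}{-131 + 288} = \frac{5984}{157}$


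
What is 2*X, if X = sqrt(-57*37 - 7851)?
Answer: 4*I*sqrt(2490) ≈ 199.6*I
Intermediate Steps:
X = 2*I*sqrt(2490) (X = sqrt(-2109 - 7851) = sqrt(-9960) = 2*I*sqrt(2490) ≈ 99.8*I)
2*X = 2*(2*I*sqrt(2490)) = 4*I*sqrt(2490)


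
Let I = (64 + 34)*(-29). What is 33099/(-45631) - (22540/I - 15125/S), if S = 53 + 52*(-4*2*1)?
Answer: -136806598/3969897 ≈ -34.461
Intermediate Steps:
I = -2842 (I = 98*(-29) = -2842)
S = -363 (S = 53 + 52*(-8*1) = 53 + 52*(-8) = 53 - 416 = -363)
33099/(-45631) - (22540/I - 15125/S) = 33099/(-45631) - (22540/(-2842) - 15125/(-363)) = 33099*(-1/45631) - (22540*(-1/2842) - 15125*(-1/363)) = -33099/45631 - (-230/29 + 125/3) = -33099/45631 - 1*2935/87 = -33099/45631 - 2935/87 = -136806598/3969897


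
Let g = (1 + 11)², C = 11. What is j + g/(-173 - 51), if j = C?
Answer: 145/14 ≈ 10.357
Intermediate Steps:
j = 11
g = 144 (g = 12² = 144)
j + g/(-173 - 51) = 11 + 144/(-173 - 51) = 11 + 144/(-224) = 11 - 1/224*144 = 11 - 9/14 = 145/14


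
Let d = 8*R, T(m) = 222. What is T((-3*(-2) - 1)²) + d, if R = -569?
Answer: -4330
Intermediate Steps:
d = -4552 (d = 8*(-569) = -4552)
T((-3*(-2) - 1)²) + d = 222 - 4552 = -4330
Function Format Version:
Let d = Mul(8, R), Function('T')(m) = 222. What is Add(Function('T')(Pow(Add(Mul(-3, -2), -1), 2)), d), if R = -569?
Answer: -4330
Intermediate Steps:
d = -4552 (d = Mul(8, -569) = -4552)
Add(Function('T')(Pow(Add(Mul(-3, -2), -1), 2)), d) = Add(222, -4552) = -4330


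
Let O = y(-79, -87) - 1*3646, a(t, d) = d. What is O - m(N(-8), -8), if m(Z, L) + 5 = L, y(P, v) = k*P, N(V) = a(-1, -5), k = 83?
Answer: -10190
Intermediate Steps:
N(V) = -5
y(P, v) = 83*P
m(Z, L) = -5 + L
O = -10203 (O = 83*(-79) - 1*3646 = -6557 - 3646 = -10203)
O - m(N(-8), -8) = -10203 - (-5 - 8) = -10203 - 1*(-13) = -10203 + 13 = -10190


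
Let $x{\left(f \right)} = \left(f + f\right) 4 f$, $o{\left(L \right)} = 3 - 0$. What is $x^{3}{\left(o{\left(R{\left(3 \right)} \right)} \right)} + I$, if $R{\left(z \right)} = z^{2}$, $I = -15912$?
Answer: $357336$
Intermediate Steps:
$o{\left(L \right)} = 3$ ($o{\left(L \right)} = 3 + 0 = 3$)
$x{\left(f \right)} = 8 f^{2}$ ($x{\left(f \right)} = 2 f 4 f = 8 f f = 8 f^{2}$)
$x^{3}{\left(o{\left(R{\left(3 \right)} \right)} \right)} + I = \left(8 \cdot 3^{2}\right)^{3} - 15912 = \left(8 \cdot 9\right)^{3} - 15912 = 72^{3} - 15912 = 373248 - 15912 = 357336$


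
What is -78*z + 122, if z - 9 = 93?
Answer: -7834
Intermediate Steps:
z = 102 (z = 9 + 93 = 102)
-78*z + 122 = -78*102 + 122 = -7956 + 122 = -7834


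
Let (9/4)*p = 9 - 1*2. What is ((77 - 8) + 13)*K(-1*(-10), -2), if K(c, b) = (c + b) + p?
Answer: 8200/9 ≈ 911.11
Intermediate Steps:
p = 28/9 (p = 4*(9 - 1*2)/9 = 4*(9 - 2)/9 = (4/9)*7 = 28/9 ≈ 3.1111)
K(c, b) = 28/9 + b + c (K(c, b) = (c + b) + 28/9 = (b + c) + 28/9 = 28/9 + b + c)
((77 - 8) + 13)*K(-1*(-10), -2) = ((77 - 8) + 13)*(28/9 - 2 - 1*(-10)) = (69 + 13)*(28/9 - 2 + 10) = 82*(100/9) = 8200/9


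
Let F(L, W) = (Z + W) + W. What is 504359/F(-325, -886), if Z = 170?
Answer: -504359/1602 ≈ -314.83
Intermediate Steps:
F(L, W) = 170 + 2*W (F(L, W) = (170 + W) + W = 170 + 2*W)
504359/F(-325, -886) = 504359/(170 + 2*(-886)) = 504359/(170 - 1772) = 504359/(-1602) = 504359*(-1/1602) = -504359/1602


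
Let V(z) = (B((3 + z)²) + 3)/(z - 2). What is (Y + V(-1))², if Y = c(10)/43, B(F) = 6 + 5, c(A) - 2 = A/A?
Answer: 351649/16641 ≈ 21.131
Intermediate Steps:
c(A) = 3 (c(A) = 2 + A/A = 2 + 1 = 3)
B(F) = 11
V(z) = 14/(-2 + z) (V(z) = (11 + 3)/(z - 2) = 14/(-2 + z))
Y = 3/43 ≈ 0.069767
(Y + V(-1))² = (3/43 + 14/(-2 - 1))² = (3/43 + 14/(-3))² = (3/43 + 14*(-⅓))² = (3/43 - 14/3)² = (-593/129)² = 351649/16641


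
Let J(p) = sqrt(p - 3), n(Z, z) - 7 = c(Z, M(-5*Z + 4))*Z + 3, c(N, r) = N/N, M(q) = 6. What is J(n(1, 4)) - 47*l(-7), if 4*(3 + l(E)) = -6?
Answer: 423/2 + 2*sqrt(2) ≈ 214.33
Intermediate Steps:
l(E) = -9/2 (l(E) = -3 + (1/4)*(-6) = -3 - 3/2 = -9/2)
c(N, r) = 1
n(Z, z) = 10 + Z (n(Z, z) = 7 + (1*Z + 3) = 7 + (Z + 3) = 7 + (3 + Z) = 10 + Z)
J(p) = sqrt(-3 + p)
J(n(1, 4)) - 47*l(-7) = sqrt(-3 + (10 + 1)) - 47*(-9/2) = sqrt(-3 + 11) + 423/2 = sqrt(8) + 423/2 = 2*sqrt(2) + 423/2 = 423/2 + 2*sqrt(2)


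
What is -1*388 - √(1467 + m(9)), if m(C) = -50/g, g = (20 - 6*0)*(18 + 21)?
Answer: -388 - √8924838/78 ≈ -426.30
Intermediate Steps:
g = 780 (g = (20 + 0)*39 = 20*39 = 780)
m(C) = -5/78 (m(C) = -50/780 = -50*1/780 = -5/78)
-1*388 - √(1467 + m(9)) = -1*388 - √(1467 - 5/78) = -388 - √(114421/78) = -388 - √8924838/78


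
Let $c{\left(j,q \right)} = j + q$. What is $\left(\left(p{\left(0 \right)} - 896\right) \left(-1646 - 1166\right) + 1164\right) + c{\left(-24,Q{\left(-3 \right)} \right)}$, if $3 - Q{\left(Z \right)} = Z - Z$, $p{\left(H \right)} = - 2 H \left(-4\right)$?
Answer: $2520695$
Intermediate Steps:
$p{\left(H \right)} = 8 H$
$Q{\left(Z \right)} = 3$ ($Q{\left(Z \right)} = 3 - \left(Z - Z\right) = 3 - 0 = 3 + 0 = 3$)
$\left(\left(p{\left(0 \right)} - 896\right) \left(-1646 - 1166\right) + 1164\right) + c{\left(-24,Q{\left(-3 \right)} \right)} = \left(\left(8 \cdot 0 - 896\right) \left(-1646 - 1166\right) + 1164\right) + \left(-24 + 3\right) = \left(\left(0 - 896\right) \left(-2812\right) + 1164\right) - 21 = \left(\left(-896\right) \left(-2812\right) + 1164\right) - 21 = \left(2519552 + 1164\right) - 21 = 2520716 - 21 = 2520695$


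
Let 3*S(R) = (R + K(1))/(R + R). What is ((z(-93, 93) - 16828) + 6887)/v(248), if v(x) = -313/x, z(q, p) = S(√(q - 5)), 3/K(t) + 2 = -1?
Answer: 7395980/939 - 62*I*√2/6573 ≈ 7876.4 - 0.01334*I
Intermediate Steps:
K(t) = -1 (K(t) = 3/(-2 - 1) = 3/(-3) = 3*(-⅓) = -1)
S(R) = (-1 + R)/(6*R) (S(R) = ((R - 1)/(R + R))/3 = ((-1 + R)/((2*R)))/3 = ((-1 + R)*(1/(2*R)))/3 = ((-1 + R)/(2*R))/3 = (-1 + R)/(6*R))
z(q, p) = (-1 + √(-5 + q))/(6*√(-5 + q)) (z(q, p) = (-1 + √(q - 5))/(6*(√(q - 5))) = (-1 + √(-5 + q))/(6*(√(-5 + q))) = (-1 + √(-5 + q))/(6*√(-5 + q)))
((z(-93, 93) - 16828) + 6887)/v(248) = (((⅙ - 1/(6*√(-5 - 93))) - 16828) + 6887)/((-313/248)) = (((⅙ - (-1)*I*√2/84) - 16828) + 6887)/((-313*1/248)) = (((⅙ - (-1)*I*√2/84) - 16828) + 6887)/(-313/248) = (((⅙ + I*√2/84) - 16828) + 6887)*(-248/313) = ((-100967/6 + I*√2/84) + 6887)*(-248/313) = (-59645/6 + I*√2/84)*(-248/313) = 7395980/939 - 62*I*√2/6573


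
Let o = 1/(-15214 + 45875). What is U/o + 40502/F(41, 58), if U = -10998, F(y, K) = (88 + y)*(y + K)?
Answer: -391500432476/1161 ≈ -3.3721e+8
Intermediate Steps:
F(y, K) = (88 + y)*(K + y)
o = 1/30661 ≈ 3.2615e-5
U/o + 40502/F(41, 58) = -10998/1/30661 + 40502/(41² + 88*58 + 88*41 + 58*41) = -10998*30661 + 40502/(1681 + 5104 + 3608 + 2378) = -337209678 + 40502/12771 = -337209678 + 40502*(1/12771) = -337209678 + 3682/1161 = -391500432476/1161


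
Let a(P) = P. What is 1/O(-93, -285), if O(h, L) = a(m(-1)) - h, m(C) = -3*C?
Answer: 1/96 ≈ 0.010417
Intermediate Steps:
O(h, L) = 3 - h (O(h, L) = -3*(-1) - h = 3 - h)
1/O(-93, -285) = 1/(3 - 1*(-93)) = 1/(3 + 93) = 1/96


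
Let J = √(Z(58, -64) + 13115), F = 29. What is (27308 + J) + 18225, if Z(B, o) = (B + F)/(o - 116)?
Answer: 45533 + √11803065/30 ≈ 45648.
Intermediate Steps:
Z(B, o) = (29 + B)/(-116 + o) (Z(B, o) = (B + 29)/(o - 116) = (29 + B)/(-116 + o))
J = √11803065/30 (J = √((29 + 58)/(-116 - 64) + 13115) = √(87/(-180) + 13115) = √(-1/180*87 + 13115) = √(-29/60 + 13115) = √(786871/60) = √11803065/30 ≈ 114.52)
(27308 + J) + 18225 = (27308 + √11803065/30) + 18225 = 45533 + √11803065/30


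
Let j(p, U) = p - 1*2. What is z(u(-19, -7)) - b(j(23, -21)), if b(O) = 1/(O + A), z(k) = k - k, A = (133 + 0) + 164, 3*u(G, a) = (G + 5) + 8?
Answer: -1/318 ≈ -0.0031447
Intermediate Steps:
u(G, a) = 13/3 + G/3 (u(G, a) = ((G + 5) + 8)/3 = ((5 + G) + 8)/3 = (13 + G)/3 = 13/3 + G/3)
j(p, U) = -2 + p (j(p, U) = p - 2 = -2 + p)
A = 297 (A = 133 + 164 = 297)
z(k) = 0
b(O) = 1/(297 + O) (b(O) = 1/(O + 297) = 1/(297 + O))
z(u(-19, -7)) - b(j(23, -21)) = 0 - 1/(297 + (-2 + 23)) = 0 - 1/(297 + 21) = 0 - 1/318 = -1/318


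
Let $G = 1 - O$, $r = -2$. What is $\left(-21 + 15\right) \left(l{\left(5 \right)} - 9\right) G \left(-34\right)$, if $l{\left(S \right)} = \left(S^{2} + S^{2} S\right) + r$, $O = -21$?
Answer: $623832$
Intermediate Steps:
$G = 22$ ($G = 1 - -21 = 1 + 21 = 22$)
$l{\left(S \right)} = -2 + S^{2} + S^{3}$ ($l{\left(S \right)} = \left(S^{2} + S^{2} S\right) - 2 = \left(S^{2} + S^{3}\right) - 2 = -2 + S^{2} + S^{3}$)
$\left(-21 + 15\right) \left(l{\left(5 \right)} - 9\right) G \left(-34\right) = \left(-21 + 15\right) \left(\left(-2 + 5^{2} + 5^{3}\right) - 9\right) 22 \left(-34\right) = - 6 \left(\left(-2 + 25 + 125\right) - 9\right) 22 \left(-34\right) = - 6 \left(148 - 9\right) 22 \left(-34\right) = \left(-6\right) 139 \cdot 22 \left(-34\right) = \left(-834\right) 22 \left(-34\right) = \left(-18348\right) \left(-34\right) = 623832$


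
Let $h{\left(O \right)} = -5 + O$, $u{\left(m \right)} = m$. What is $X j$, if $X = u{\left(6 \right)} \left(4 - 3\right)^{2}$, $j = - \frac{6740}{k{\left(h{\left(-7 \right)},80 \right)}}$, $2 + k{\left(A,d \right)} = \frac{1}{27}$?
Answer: $\frac{1091880}{53} \approx 20602.0$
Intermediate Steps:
$k{\left(A,d \right)} = - \frac{53}{27}$ ($k{\left(A,d \right)} = -2 + \frac{1}{27} = - \frac{53}{27}$)
$j = \frac{181980}{53}$ ($j = - \frac{6740}{- \frac{53}{27}} = \left(-6740\right) \left(- \frac{27}{53}\right) = \frac{181980}{53} \approx 3433.6$)
$X = 6$ ($X = 6 \left(4 - 3\right)^{2} = 6 \cdot 1^{2} = 6 \cdot 1 = 6$)
$X j = 6 \cdot \frac{181980}{53} = \frac{1091880}{53}$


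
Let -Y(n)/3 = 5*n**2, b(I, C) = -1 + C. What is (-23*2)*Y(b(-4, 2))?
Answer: 690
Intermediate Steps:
Y(n) = -15*n**2
(-23*2)*Y(b(-4, 2)) = (-23*2)*(-15*(-1 + 2)**2) = -(-690)*1**2 = -(-690) = -46*(-15) = 690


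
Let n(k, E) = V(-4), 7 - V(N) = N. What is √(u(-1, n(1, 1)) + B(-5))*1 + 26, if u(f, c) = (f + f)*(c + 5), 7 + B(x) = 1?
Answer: 26 + I*√38 ≈ 26.0 + 6.1644*I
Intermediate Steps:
V(N) = 7 - N
n(k, E) = 11 (n(k, E) = 7 - 1*(-4) = 7 + 4 = 11)
B(x) = -6 (B(x) = -7 + 1 = -6)
u(f, c) = 2*f*(5 + c) (u(f, c) = (2*f)*(5 + c) = 2*f*(5 + c))
√(u(-1, n(1, 1)) + B(-5))*1 + 26 = √(2*(-1)*(5 + 11) - 6)*1 + 26 = √(2*(-1)*16 - 6)*1 + 26 = √(-32 - 6)*1 + 26 = √(-38)*1 + 26 = (I*√38)*1 + 26 = I*√38 + 26 = 26 + I*√38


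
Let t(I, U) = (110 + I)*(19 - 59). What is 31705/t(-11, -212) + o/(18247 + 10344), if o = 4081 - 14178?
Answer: -189292355/22644072 ≈ -8.3595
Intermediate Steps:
t(I, U) = -4400 - 40*I (t(I, U) = (110 + I)*(-40) = -4400 - 40*I)
o = -10097
31705/t(-11, -212) + o/(18247 + 10344) = 31705/(-4400 - 40*(-11)) - 10097/(18247 + 10344) = 31705/(-4400 + 440) - 10097/28591 = 31705/(-3960) - 10097*1/28591 = 31705*(-1/3960) - 10097/28591 = -6341/792 - 10097/28591 = -189292355/22644072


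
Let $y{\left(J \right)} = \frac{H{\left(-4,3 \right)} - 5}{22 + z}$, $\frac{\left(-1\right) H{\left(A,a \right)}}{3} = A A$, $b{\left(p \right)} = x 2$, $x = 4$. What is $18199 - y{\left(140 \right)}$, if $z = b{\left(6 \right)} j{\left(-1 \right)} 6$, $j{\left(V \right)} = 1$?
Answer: $\frac{1273983}{70} \approx 18200.0$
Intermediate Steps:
$b{\left(p \right)} = 8$ ($b{\left(p \right)} = 4 \cdot 2 = 8$)
$H{\left(A,a \right)} = - 3 A^{2}$ ($H{\left(A,a \right)} = - 3 A A = - 3 A^{2}$)
$z = 48$ ($z = 8 \cdot 1 \cdot 6 = 8 \cdot 6 = 48$)
$y{\left(J \right)} = - \frac{53}{70}$ ($y{\left(J \right)} = \frac{- 3 \left(-4\right)^{2} - 5}{22 + 48} = \frac{\left(-3\right) 16 - 5}{70} = \left(-48 - 5\right) \frac{1}{70} = \left(-53\right) \frac{1}{70} = - \frac{53}{70}$)
$18199 - y{\left(140 \right)} = 18199 - - \frac{53}{70} = 18199 + \frac{53}{70} = \frac{1273983}{70}$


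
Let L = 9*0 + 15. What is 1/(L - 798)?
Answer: -1/783 ≈ -0.0012771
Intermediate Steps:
L = 15 (L = 0 + 15 = 15)
1/(L - 798) = 1/(15 - 798) = 1/(-783) = -1/783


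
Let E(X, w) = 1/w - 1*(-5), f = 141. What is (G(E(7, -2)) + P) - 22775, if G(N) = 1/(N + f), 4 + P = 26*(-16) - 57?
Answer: -6766330/291 ≈ -23252.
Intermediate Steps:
E(X, w) = 5 + 1/w (E(X, w) = 1/w + 5 = 5 + 1/w)
P = -477 (P = -4 + (26*(-16) - 57) = -4 + (-416 - 57) = -4 - 473 = -477)
G(N) = 1/(141 + N) (G(N) = 1/(N + 141) = 1/(141 + N))
(G(E(7, -2)) + P) - 22775 = (1/(141 + (5 + 1/(-2))) - 477) - 22775 = (1/(141 + (5 - ½)) - 477) - 22775 = (1/(141 + 9/2) - 477) - 22775 = (1/(291/2) - 477) - 22775 = (2/291 - 477) - 22775 = -138805/291 - 22775 = -6766330/291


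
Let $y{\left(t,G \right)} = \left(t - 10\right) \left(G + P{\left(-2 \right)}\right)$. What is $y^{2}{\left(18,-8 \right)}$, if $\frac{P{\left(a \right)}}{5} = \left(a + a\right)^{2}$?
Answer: $331776$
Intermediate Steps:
$P{\left(a \right)} = 20 a^{2}$ ($P{\left(a \right)} = 5 \left(a + a\right)^{2} = 5 \left(2 a\right)^{2} = 5 \cdot 4 a^{2} = 20 a^{2}$)
$y{\left(t,G \right)} = \left(-10 + t\right) \left(80 + G\right)$ ($y{\left(t,G \right)} = \left(t - 10\right) \left(G + 20 \left(-2\right)^{2}\right) = \left(-10 + t\right) \left(G + 20 \cdot 4\right) = \left(-10 + t\right) \left(G + 80\right) = \left(-10 + t\right) \left(80 + G\right)$)
$y^{2}{\left(18,-8 \right)} = \left(-800 - -80 + 80 \cdot 18 - 144\right)^{2} = \left(-800 + 80 + 1440 - 144\right)^{2} = 576^{2} = 331776$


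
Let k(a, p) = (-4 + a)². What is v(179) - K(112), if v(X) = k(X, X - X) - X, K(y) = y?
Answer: 30334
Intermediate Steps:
v(X) = (-4 + X)² - X
v(179) - K(112) = ((-4 + 179)² - 1*179) - 1*112 = (175² - 179) - 112 = (30625 - 179) - 112 = 30446 - 112 = 30334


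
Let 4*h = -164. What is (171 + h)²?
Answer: 16900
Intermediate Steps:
h = -41 (h = (¼)*(-164) = -41)
(171 + h)² = (171 - 41)² = 130² = 16900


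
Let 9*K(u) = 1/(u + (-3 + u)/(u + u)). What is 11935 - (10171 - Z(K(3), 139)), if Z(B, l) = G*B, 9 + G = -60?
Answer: 15853/9 ≈ 1761.4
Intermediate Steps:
G = -69 (G = -9 - 60 = -69)
K(u) = 1/(9*(u + (-3 + u)/(2*u))) (K(u) = 1/(9*(u + (-3 + u)/(u + u))) = 1/(9*(u + (-3 + u)/((2*u)))) = 1/(9*(u + (-3 + u)*(1/(2*u)))) = 1/(9*(u + (-3 + u)/(2*u))))
Z(B, l) = -69*B
11935 - (10171 - Z(K(3), 139)) = 11935 - (10171 - (-69)*(2/9)*3/(-3 + 3 + 2*3²)) = 11935 - (10171 - (-69)*(2/9)*3/(-3 + 3 + 2*9)) = 11935 - (10171 - (-69)*(2/9)*3/(-3 + 3 + 18)) = 11935 - (10171 - (-69)*(2/9)*3/18) = 11935 - (10171 - (-69)*(2/9)*3*(1/18)) = 11935 - (10171 - (-69)/27) = 11935 - (10171 - 1*(-23/9)) = 11935 - (10171 + 23/9) = 11935 - 1*91562/9 = 11935 - 91562/9 = 15853/9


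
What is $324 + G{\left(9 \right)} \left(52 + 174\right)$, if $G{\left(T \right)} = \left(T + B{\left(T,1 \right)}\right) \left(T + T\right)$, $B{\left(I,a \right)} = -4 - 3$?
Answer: $8460$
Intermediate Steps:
$B{\left(I,a \right)} = -7$ ($B{\left(I,a \right)} = -4 - 3 = -7$)
$G{\left(T \right)} = 2 T \left(-7 + T\right)$ ($G{\left(T \right)} = \left(T - 7\right) \left(T + T\right) = \left(-7 + T\right) 2 T = 2 T \left(-7 + T\right)$)
$324 + G{\left(9 \right)} \left(52 + 174\right) = 324 + 2 \cdot 9 \left(-7 + 9\right) \left(52 + 174\right) = 324 + 2 \cdot 9 \cdot 2 \cdot 226 = 324 + 36 \cdot 226 = 324 + 8136 = 8460$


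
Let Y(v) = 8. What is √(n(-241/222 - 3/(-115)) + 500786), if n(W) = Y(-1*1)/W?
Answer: √366393751655426/27049 ≈ 707.66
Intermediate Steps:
n(W) = 8/W
√(n(-241/222 - 3/(-115)) + 500786) = √(8/(-241/222 - 3/(-115)) + 500786) = √(8/(-241*1/222 - 3*(-1/115)) + 500786) = √(8/(-241/222 + 3/115) + 500786) = √(8/(-27049/25530) + 500786) = √(8*(-25530/27049) + 500786) = √(-204240/27049 + 500786) = √(13545556274/27049) = √366393751655426/27049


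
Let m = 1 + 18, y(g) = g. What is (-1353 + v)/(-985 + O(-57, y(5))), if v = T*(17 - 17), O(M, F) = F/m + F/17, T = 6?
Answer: 437019/317975 ≈ 1.3744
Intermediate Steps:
m = 19
O(M, F) = 36*F/323 (O(M, F) = F/19 + F/17 = 36*F/323)
v = 0 (v = 6*(17 - 17) = 6*0 = 0)
(-1353 + v)/(-985 + O(-57, y(5))) = (-1353 + 0)/(-985 + (36/323)*5) = -1353/(-985 + 180/323) = -1353/(-317975/323) = -1353*(-323/317975) = 437019/317975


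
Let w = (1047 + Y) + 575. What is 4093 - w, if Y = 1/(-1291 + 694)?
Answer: 1475188/597 ≈ 2471.0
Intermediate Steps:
Y = -1/597 (Y = 1/(-597) = -1/597 ≈ -0.0016750)
w = 968333/597 (w = (1047 - 1/597) + 575 = 625058/597 + 575 = 968333/597 ≈ 1622.0)
4093 - w = 4093 - 1*968333/597 = 4093 - 968333/597 = 1475188/597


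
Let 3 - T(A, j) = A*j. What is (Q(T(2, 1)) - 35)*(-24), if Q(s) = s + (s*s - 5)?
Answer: 912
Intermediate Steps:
T(A, j) = 3 - A*j
Q(s) = -5 + s + s² (Q(s) = s + (s² - 5) = s + (-5 + s²) = -5 + s + s²)
(Q(T(2, 1)) - 35)*(-24) = ((-5 + (3 - 1*2*1) + (3 - 1*2*1)²) - 35)*(-24) = ((-5 + (3 - 2) + (3 - 2)²) - 35)*(-24) = ((-5 + 1 + 1²) - 35)*(-24) = ((-5 + 1 + 1) - 35)*(-24) = (-3 - 35)*(-24) = -38*(-24) = 912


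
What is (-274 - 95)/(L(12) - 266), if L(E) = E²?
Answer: 369/122 ≈ 3.0246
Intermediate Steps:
(-274 - 95)/(L(12) - 266) = (-274 - 95)/(12² - 266) = -369/(144 - 266) = -369/(-122) = -369*(-1/122) = 369/122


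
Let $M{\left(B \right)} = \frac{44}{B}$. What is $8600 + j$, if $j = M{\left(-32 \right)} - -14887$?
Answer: $\frac{187885}{8} \approx 23486.0$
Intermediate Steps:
$j = \frac{119085}{8}$ ($j = \frac{44}{-32} - -14887 = 44 \left(- \frac{1}{32}\right) + 14887 = - \frac{11}{8} + 14887 = \frac{119085}{8} \approx 14886.0$)
$8600 + j = 8600 + \frac{119085}{8} = \frac{187885}{8}$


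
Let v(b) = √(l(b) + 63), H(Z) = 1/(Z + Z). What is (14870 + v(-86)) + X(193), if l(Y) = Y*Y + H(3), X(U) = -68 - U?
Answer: 14609 + √268530/6 ≈ 14695.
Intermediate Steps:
H(Z) = 1/(2*Z)
l(Y) = ⅙ + Y² (l(Y) = Y*Y + (½)/3 = Y² + (½)*(⅓) = Y² + ⅙ = ⅙ + Y²)
v(b) = √(379/6 + b²) (v(b) = √((⅙ + b²) + 63) = √(379/6 + b²))
(14870 + v(-86)) + X(193) = (14870 + √(2274 + 36*(-86)²)/6) + (-68 - 1*193) = (14870 + √(2274 + 36*7396)/6) + (-68 - 193) = (14870 + √(2274 + 266256)/6) - 261 = (14870 + √268530/6) - 261 = 14609 + √268530/6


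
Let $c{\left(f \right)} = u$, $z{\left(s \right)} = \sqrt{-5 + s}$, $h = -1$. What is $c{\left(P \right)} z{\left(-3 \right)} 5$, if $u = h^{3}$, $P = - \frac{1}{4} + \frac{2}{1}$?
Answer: $- 10 i \sqrt{2} \approx - 14.142 i$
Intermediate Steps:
$P = \frac{7}{4}$ ($P = \left(-1\right) \frac{1}{4} + 2 \cdot 1 = - \frac{1}{4} + 2 = \frac{7}{4} \approx 1.75$)
$u = -1$ ($u = \left(-1\right)^{3} = -1$)
$c{\left(f \right)} = -1$
$c{\left(P \right)} z{\left(-3 \right)} 5 = - \sqrt{-5 - 3} \cdot 5 = - \sqrt{-8} \cdot 5 = - 2 i \sqrt{2} \cdot 5 = - 10 i \sqrt{2}$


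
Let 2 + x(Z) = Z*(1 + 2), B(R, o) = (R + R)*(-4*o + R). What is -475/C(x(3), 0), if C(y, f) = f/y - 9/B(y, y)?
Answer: -46550/3 ≈ -15517.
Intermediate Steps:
B(R, o) = 2*R*(R - 4*o) (B(R, o) = (2*R)*(R - 4*o) = 2*R*(R - 4*o))
x(Z) = -2 + 3*Z (x(Z) = -2 + Z*(1 + 2) = -2 + Z*3 = -2 + 3*Z)
C(y, f) = 3/(2*y**2) + f/y (C(y, f) = f/y - 9*1/(2*y*(y - 4*y)) = f/y - 9*(-1/(6*y**2)) = f/y - (-3)/(2*y**2) = f/y + 3/(2*y**2) = 3/(2*y**2) + f/y)
-475/C(x(3), 0) = -475*(-2 + 3*3)**2/(3/2 + 0*(-2 + 3*3)) = -475*(-2 + 9)**2/(3/2 + 0*(-2 + 9)) = -475*49/(3/2 + 0*7) = -475*49/(3/2 + 0) = -475/((1/49)*(3/2)) = -475/3/98 = -475*98/3 = -46550/3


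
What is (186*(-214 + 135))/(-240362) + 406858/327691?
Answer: 51304147075/39382232071 ≈ 1.3027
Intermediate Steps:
(186*(-214 + 135))/(-240362) + 406858/327691 = (186*(-79))*(-1/240362) + 406858*(1/327691) = -14694*(-1/240362) + 406858/327691 = 7347/120181 + 406858/327691 = 51304147075/39382232071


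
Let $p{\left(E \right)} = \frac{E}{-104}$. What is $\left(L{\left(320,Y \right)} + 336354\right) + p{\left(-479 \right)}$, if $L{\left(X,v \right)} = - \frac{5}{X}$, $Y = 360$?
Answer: $\frac{279850347}{832} \approx 3.3636 \cdot 10^{5}$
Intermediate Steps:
$p{\left(E \right)} = - \frac{E}{104}$ ($p{\left(E \right)} = E \left(- \frac{1}{104}\right) = - \frac{E}{104}$)
$\left(L{\left(320,Y \right)} + 336354\right) + p{\left(-479 \right)} = \left(- \frac{5}{320} + 336354\right) - - \frac{479}{104} = \left(\left(-5\right) \frac{1}{320} + 336354\right) + \frac{479}{104} = \left(- \frac{1}{64} + 336354\right) + \frac{479}{104} = \frac{21526655}{64} + \frac{479}{104} = \frac{279850347}{832}$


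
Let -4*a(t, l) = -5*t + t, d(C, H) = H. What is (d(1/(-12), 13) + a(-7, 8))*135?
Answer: 810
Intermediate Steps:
a(t, l) = t (a(t, l) = -(-5*t + t)/4 = -(-1)*t = t)
(d(1/(-12), 13) + a(-7, 8))*135 = (13 - 7)*135 = 6*135 = 810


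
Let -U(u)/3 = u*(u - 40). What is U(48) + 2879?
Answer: 1727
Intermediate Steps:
U(u) = -3*u*(-40 + u) (U(u) = -3*u*(u - 40) = -3*u*(-40 + u))
U(48) + 2879 = 3*48*(40 - 1*48) + 2879 = 3*48*(40 - 48) + 2879 = 3*48*(-8) + 2879 = -1152 + 2879 = 1727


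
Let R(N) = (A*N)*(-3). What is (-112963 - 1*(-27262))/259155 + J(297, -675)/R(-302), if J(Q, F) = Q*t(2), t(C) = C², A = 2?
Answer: 4238498/13044135 ≈ 0.32493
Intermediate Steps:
R(N) = -6*N (R(N) = (2*N)*(-3) = -6*N)
J(Q, F) = 4*Q (J(Q, F) = Q*2² = Q*4 = 4*Q)
(-112963 - 1*(-27262))/259155 + J(297, -675)/R(-302) = (-112963 - 1*(-27262))/259155 + (4*297)/((-6*(-302))) = (-112963 + 27262)*(1/259155) + 1188/1812 = -85701*1/259155 + 1188*(1/1812) = -28567/86385 + 99/151 = 4238498/13044135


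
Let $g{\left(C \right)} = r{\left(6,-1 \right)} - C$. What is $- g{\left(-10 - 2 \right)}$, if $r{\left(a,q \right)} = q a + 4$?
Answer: $-10$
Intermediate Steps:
$r{\left(a,q \right)} = 4 + a q$ ($r{\left(a,q \right)} = a q + 4 = 4 + a q$)
$g{\left(C \right)} = -2 - C$ ($g{\left(C \right)} = \left(4 + 6 \left(-1\right)\right) - C = \left(4 - 6\right) - C = -2 - C$)
$- g{\left(-10 - 2 \right)} = - (-2 - \left(-10 - 2\right)) = - (-2 - -12) = - (-2 + 12) = \left(-1\right) 10 = -10$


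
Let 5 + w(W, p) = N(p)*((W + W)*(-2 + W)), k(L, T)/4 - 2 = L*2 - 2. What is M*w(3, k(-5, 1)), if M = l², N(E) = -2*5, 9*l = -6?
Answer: -260/9 ≈ -28.889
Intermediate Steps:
l = -⅔ (l = (⅑)*(-6) = -⅔ ≈ -0.66667)
k(L, T) = 8*L (k(L, T) = 8 + 4*(L*2 - 2) = 8 + 4*(2*L - 2) = 8 + 4*(-2 + 2*L) = 8 + (-8 + 8*L) = 8*L)
N(E) = -10
M = 4/9 (M = (-⅔)² = 4/9 ≈ 0.44444)
w(W, p) = -5 - 20*W*(-2 + W) (w(W, p) = -5 - 10*(W + W)*(-2 + W) = -5 - 10*2*W*(-2 + W) = -5 - 20*W*(-2 + W))
M*w(3, k(-5, 1)) = 4*(-5 - 20*3² + 40*3)/9 = 4*(-5 - 20*9 + 120)/9 = 4*(-5 - 180 + 120)/9 = (4/9)*(-65) = -260/9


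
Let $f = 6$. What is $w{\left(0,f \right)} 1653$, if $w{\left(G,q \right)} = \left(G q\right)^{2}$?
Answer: $0$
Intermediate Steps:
$w{\left(G,q \right)} = G^{2} q^{2}$
$w{\left(0,f \right)} 1653 = 0^{2} \cdot 6^{2} \cdot 1653 = 0 \cdot 36 \cdot 1653 = 0 \cdot 1653 = 0$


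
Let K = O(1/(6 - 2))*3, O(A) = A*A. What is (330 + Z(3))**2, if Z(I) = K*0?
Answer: 108900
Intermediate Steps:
O(A) = A**2
K = 3/16 (K = (1/(6 - 2))**2*3 = (1/4)**2*3 = (1/16)*3 = 3/16 ≈ 0.18750)
Z(I) = 0 (Z(I) = (3/16)*0 = 0)
(330 + Z(3))**2 = (330 + 0)**2 = 330**2 = 108900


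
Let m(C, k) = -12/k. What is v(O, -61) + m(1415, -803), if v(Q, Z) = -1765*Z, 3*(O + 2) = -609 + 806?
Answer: 86455007/803 ≈ 1.0767e+5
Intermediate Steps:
O = 191/3 (O = -2 + (-609 + 806)/3 = -2 + (⅓)*197 = -2 + 197/3 = 191/3 ≈ 63.667)
v(O, -61) + m(1415, -803) = -1765*(-61) - 12/(-803) = 107665 - 12*(-1/803) = 107665 + 12/803 = 86455007/803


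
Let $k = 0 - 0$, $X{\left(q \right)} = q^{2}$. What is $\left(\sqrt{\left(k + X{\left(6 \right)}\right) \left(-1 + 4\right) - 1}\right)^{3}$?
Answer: $107 \sqrt{107} \approx 1106.8$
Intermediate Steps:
$k = 0$ ($k = 0 + 0 = 0$)
$\left(\sqrt{\left(k + X{\left(6 \right)}\right) \left(-1 + 4\right) - 1}\right)^{3} = \left(\sqrt{\left(0 + 6^{2}\right) \left(-1 + 4\right) - 1}\right)^{3} = \left(\sqrt{\left(0 + 36\right) 3 - 1}\right)^{3} = \left(\sqrt{36 \cdot 3 - 1}\right)^{3} = \left(\sqrt{108 - 1}\right)^{3} = \left(\sqrt{107}\right)^{3} = 107 \sqrt{107}$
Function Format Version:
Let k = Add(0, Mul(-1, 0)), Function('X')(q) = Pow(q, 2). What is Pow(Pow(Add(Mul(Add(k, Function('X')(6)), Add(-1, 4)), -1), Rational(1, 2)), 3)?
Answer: Mul(107, Pow(107, Rational(1, 2))) ≈ 1106.8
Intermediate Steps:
k = 0 (k = Add(0, 0) = 0)
Pow(Pow(Add(Mul(Add(k, Function('X')(6)), Add(-1, 4)), -1), Rational(1, 2)), 3) = Pow(Pow(Add(Mul(Add(0, Pow(6, 2)), Add(-1, 4)), -1), Rational(1, 2)), 3) = Pow(Pow(Add(Mul(Add(0, 36), 3), -1), Rational(1, 2)), 3) = Pow(Pow(Add(Mul(36, 3), -1), Rational(1, 2)), 3) = Pow(Pow(Add(108, -1), Rational(1, 2)), 3) = Pow(Pow(107, Rational(1, 2)), 3) = Mul(107, Pow(107, Rational(1, 2)))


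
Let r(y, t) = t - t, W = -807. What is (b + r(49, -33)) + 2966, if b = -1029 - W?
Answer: 2744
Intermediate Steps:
r(y, t) = 0
b = -222 (b = -1029 - 1*(-807) = -1029 + 807 = -222)
(b + r(49, -33)) + 2966 = (-222 + 0) + 2966 = -222 + 2966 = 2744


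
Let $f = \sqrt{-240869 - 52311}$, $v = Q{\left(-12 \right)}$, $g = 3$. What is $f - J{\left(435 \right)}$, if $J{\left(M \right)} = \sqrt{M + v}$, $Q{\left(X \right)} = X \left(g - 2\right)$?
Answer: $- 3 \sqrt{47} + 2 i \sqrt{73295} \approx -20.567 + 541.46 i$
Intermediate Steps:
$Q{\left(X \right)} = X$ ($Q{\left(X \right)} = X \left(3 - 2\right) = X 1 = X$)
$v = -12$
$J{\left(M \right)} = \sqrt{-12 + M}$ ($J{\left(M \right)} = \sqrt{M - 12} = \sqrt{-12 + M}$)
$f = 2 i \sqrt{73295}$ ($f = \sqrt{-293180} = 2 i \sqrt{73295} \approx 541.46 i$)
$f - J{\left(435 \right)} = 2 i \sqrt{73295} - \sqrt{-12 + 435} = 2 i \sqrt{73295} - \sqrt{423} = 2 i \sqrt{73295} - 3 \sqrt{47} = - 3 \sqrt{47} + 2 i \sqrt{73295}$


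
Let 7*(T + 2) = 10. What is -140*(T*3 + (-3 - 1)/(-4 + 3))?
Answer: -320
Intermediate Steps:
T = -4/7 (T = -2 + (⅐)*10 = -2 + 10/7 = -4/7 ≈ -0.57143)
-140*(T*3 + (-3 - 1)/(-4 + 3)) = -140*(-4/7*3 + (-3 - 1)/(-4 + 3)) = -140*(-12/7 - 4/(-1)) = -140*(-12/7 - 4*(-1)) = -140*(-12/7 + 4) = -140*16/7 = -320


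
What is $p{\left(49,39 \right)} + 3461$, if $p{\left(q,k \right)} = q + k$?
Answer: $3549$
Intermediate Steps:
$p{\left(q,k \right)} = k + q$
$p{\left(49,39 \right)} + 3461 = \left(39 + 49\right) + 3461 = 88 + 3461 = 3549$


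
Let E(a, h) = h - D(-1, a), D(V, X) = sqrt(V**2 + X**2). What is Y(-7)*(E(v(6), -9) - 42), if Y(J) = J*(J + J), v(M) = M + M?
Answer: -4998 - 98*sqrt(145) ≈ -6178.1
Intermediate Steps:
v(M) = 2*M
E(a, h) = h - sqrt(1 + a**2) (E(a, h) = h - sqrt((-1)**2 + a**2) = h - sqrt(1 + a**2))
Y(J) = 2*J**2 (Y(J) = J*(2*J) = 2*J**2)
Y(-7)*(E(v(6), -9) - 42) = (2*(-7)**2)*((-9 - sqrt(1 + (2*6)**2)) - 42) = (2*49)*((-9 - sqrt(1 + 12**2)) - 42) = 98*((-9 - sqrt(1 + 144)) - 42) = 98*((-9 - sqrt(145)) - 42) = 98*(-51 - sqrt(145)) = -4998 - 98*sqrt(145)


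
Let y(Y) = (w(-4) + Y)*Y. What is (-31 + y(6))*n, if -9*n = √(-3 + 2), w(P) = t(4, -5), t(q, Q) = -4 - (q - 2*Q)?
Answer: 103*I/9 ≈ 11.444*I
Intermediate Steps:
t(q, Q) = -4 - q + 2*Q (t(q, Q) = -4 + (-q + 2*Q) = -4 - q + 2*Q)
w(P) = -18 (w(P) = -4 - 1*4 + 2*(-5) = -4 - 4 - 10 = -18)
n = -I/9 (n = -√(-3 + 2)/9 = -I/9 ≈ -0.11111*I)
y(Y) = Y*(-18 + Y) (y(Y) = (-18 + Y)*Y = Y*(-18 + Y))
(-31 + y(6))*n = (-31 + 6*(-18 + 6))*(-I/9) = (-31 + 6*(-12))*(-I/9) = (-31 - 72)*(-I/9) = -(-103)*I/9 = 103*I/9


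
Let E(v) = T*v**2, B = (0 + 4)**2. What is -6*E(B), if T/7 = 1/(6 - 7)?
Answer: 10752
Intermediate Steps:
T = -7 (T = 7/(6 - 7) = 7/(-1) = 7*(-1) = -7)
B = 16 (B = 4**2 = 16)
E(v) = -7*v**2
-6*E(B) = -(-42)*16**2 = -(-42)*256 = -6*(-1792) = 10752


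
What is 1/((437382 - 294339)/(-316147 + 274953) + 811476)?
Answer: 41194/33427799301 ≈ 1.2323e-6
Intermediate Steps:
1/((437382 - 294339)/(-316147 + 274953) + 811476) = 1/(143043/(-41194) + 811476) = 1/(143043*(-1/41194) + 811476) = 1/(-143043/41194 + 811476) = 1/(33427799301/41194) = 41194/33427799301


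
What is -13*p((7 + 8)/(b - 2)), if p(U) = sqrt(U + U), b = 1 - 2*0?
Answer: -13*I*sqrt(30) ≈ -71.204*I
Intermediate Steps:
b = 1 (b = 1 + 0 = 1)
p(U) = sqrt(2)*sqrt(U) (p(U) = sqrt(2*U) = sqrt(2)*sqrt(U))
-13*p((7 + 8)/(b - 2)) = -13*sqrt(2)*sqrt((7 + 8)/(1 - 2)) = -13*sqrt(2)*sqrt(15/(-1)) = -13*sqrt(2)*sqrt(15*(-1)) = -13*sqrt(2)*sqrt(-15) = -13*sqrt(2)*I*sqrt(15) = -13*I*sqrt(30)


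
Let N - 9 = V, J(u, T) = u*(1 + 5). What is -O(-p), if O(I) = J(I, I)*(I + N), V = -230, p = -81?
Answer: 68040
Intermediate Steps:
J(u, T) = 6*u (J(u, T) = u*6 = 6*u)
N = -221 (N = 9 - 230 = -221)
O(I) = 6*I*(-221 + I) (O(I) = (6*I)*(I - 221) = (6*I)*(-221 + I) = 6*I*(-221 + I))
-O(-p) = -6*(-1*(-81))*(-221 - 1*(-81)) = -6*81*(-221 + 81) = -6*81*(-140) = -1*(-68040) = 68040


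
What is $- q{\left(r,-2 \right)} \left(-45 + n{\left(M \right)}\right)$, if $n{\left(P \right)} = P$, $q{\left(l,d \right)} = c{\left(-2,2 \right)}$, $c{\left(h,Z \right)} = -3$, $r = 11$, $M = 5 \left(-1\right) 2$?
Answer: $-165$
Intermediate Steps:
$M = -10$ ($M = \left(-5\right) 2 = -10$)
$q{\left(l,d \right)} = -3$
$- q{\left(r,-2 \right)} \left(-45 + n{\left(M \right)}\right) = - \left(-3\right) \left(-45 - 10\right) = - \left(-3\right) \left(-55\right) = \left(-1\right) 165 = -165$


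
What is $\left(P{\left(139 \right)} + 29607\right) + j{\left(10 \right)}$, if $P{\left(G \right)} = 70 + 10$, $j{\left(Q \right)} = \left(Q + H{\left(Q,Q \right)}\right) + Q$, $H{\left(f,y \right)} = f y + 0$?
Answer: $29807$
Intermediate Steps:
$H{\left(f,y \right)} = f y$
$j{\left(Q \right)} = Q^{2} + 2 Q$ ($j{\left(Q \right)} = \left(Q + Q Q\right) + Q = \left(Q + Q^{2}\right) + Q = Q^{2} + 2 Q$)
$P{\left(G \right)} = 80$
$\left(P{\left(139 \right)} + 29607\right) + j{\left(10 \right)} = \left(80 + 29607\right) + 10 \left(2 + 10\right) = 29687 + 10 \cdot 12 = 29687 + 120 = 29807$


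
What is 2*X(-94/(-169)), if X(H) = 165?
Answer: 330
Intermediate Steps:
2*X(-94/(-169)) = 2*165 = 330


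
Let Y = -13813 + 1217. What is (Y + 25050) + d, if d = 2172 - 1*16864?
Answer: -2238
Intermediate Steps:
d = -14692 (d = 2172 - 16864 = -14692)
Y = -12596
(Y + 25050) + d = (-12596 + 25050) - 14692 = 12454 - 14692 = -2238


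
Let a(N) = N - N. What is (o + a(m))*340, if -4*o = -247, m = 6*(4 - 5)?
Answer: 20995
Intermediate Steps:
m = -6 (m = 6*(-1) = -6)
a(N) = 0
o = 247/4 (o = -¼*(-247) = 247/4 ≈ 61.750)
(o + a(m))*340 = (247/4 + 0)*340 = (247/4)*340 = 20995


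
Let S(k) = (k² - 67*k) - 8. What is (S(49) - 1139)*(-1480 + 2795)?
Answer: -2668135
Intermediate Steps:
S(k) = -8 + k² - 67*k
(S(49) - 1139)*(-1480 + 2795) = ((-8 + 49² - 67*49) - 1139)*(-1480 + 2795) = ((-8 + 2401 - 3283) - 1139)*1315 = (-890 - 1139)*1315 = -2029*1315 = -2668135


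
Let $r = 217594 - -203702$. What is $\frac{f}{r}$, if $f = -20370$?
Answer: $- \frac{3395}{70216} \approx -0.048351$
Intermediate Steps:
$r = 421296$ ($r = 217594 + 203702 = 421296$)
$\frac{f}{r} = - \frac{20370}{421296} = \left(-20370\right) \frac{1}{421296} = - \frac{3395}{70216}$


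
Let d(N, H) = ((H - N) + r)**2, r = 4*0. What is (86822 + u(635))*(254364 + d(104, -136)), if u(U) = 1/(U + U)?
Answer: 17199190045062/635 ≈ 2.7085e+10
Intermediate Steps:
u(U) = 1/(2*U)
r = 0
d(N, H) = (H - N)**2 (d(N, H) = ((H - N) + 0)**2 = (H - N)**2)
(86822 + u(635))*(254364 + d(104, -136)) = (86822 + (1/2)/635)*(254364 + (-136 - 1*104)**2) = (86822 + (1/2)*(1/635))*(254364 + (-136 - 104)**2) = (86822 + 1/1270)*(254364 + (-240)**2) = 110263941*(254364 + 57600)/1270 = (110263941/1270)*311964 = 17199190045062/635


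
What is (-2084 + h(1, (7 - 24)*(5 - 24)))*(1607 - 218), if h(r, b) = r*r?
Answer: -2893287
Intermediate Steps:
h(r, b) = r²
(-2084 + h(1, (7 - 24)*(5 - 24)))*(1607 - 218) = (-2084 + 1²)*(1607 - 218) = (-2084 + 1)*1389 = -2083*1389 = -2893287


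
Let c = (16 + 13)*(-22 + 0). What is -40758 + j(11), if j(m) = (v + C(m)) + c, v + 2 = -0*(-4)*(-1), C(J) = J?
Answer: -41387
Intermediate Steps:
c = -638 (c = 29*(-22) = -638)
v = -2 (v = -2 - 0*(-4)*(-1) = -2 - 0*(-1) = -2 - 1*0 = -2 + 0 = -2)
j(m) = -640 + m (j(m) = (-2 + m) - 638 = -640 + m)
-40758 + j(11) = -40758 + (-640 + 11) = -40758 - 629 = -41387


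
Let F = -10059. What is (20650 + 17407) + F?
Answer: 27998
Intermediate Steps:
(20650 + 17407) + F = (20650 + 17407) - 10059 = 38057 - 10059 = 27998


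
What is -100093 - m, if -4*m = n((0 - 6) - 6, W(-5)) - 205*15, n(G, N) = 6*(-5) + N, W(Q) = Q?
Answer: -201741/2 ≈ -1.0087e+5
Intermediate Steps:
n(G, N) = -30 + N
m = 1555/2 (m = -((-30 - 5) - 205*15)/4 = -(-35 - 3075)/4 = -¼*(-3110) = 1555/2 ≈ 777.50)
-100093 - m = -100093 - 1*1555/2 = -100093 - 1555/2 = -201741/2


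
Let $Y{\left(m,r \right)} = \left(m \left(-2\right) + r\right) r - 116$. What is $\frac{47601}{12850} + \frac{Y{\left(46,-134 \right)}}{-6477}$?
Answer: $- \frac{26449041}{27743150} \approx -0.95335$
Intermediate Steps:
$Y{\left(m,r \right)} = -116 + r \left(r - 2 m\right)$ ($Y{\left(m,r \right)} = \left(- 2 m + r\right) r - 116 = \left(r - 2 m\right) r - 116 = r \left(r - 2 m\right) - 116 = -116 + r \left(r - 2 m\right)$)
$\frac{47601}{12850} + \frac{Y{\left(46,-134 \right)}}{-6477} = \frac{47601}{12850} + \frac{-116 + \left(-134\right)^{2} - 92 \left(-134\right)}{-6477} = 47601 \cdot \frac{1}{12850} + \left(-116 + 17956 + 12328\right) \left(- \frac{1}{6477}\right) = \frac{47601}{12850} + 30168 \left(- \frac{1}{6477}\right) = \frac{47601}{12850} - \frac{10056}{2159} = - \frac{26449041}{27743150}$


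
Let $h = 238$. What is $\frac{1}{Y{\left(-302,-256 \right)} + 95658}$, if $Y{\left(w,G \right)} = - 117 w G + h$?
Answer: $- \frac{1}{8949608} \approx -1.1174 \cdot 10^{-7}$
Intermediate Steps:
$Y{\left(w,G \right)} = 238 - 117 G w$ ($Y{\left(w,G \right)} = - 117 w G + 238 = - 117 G w + 238 = 238 - 117 G w$)
$\frac{1}{Y{\left(-302,-256 \right)} + 95658} = \frac{1}{\left(238 - \left(-29952\right) \left(-302\right)\right) + 95658} = \frac{1}{\left(238 - 9045504\right) + 95658} = \frac{1}{-9045266 + 95658} = \frac{1}{-8949608} = - \frac{1}{8949608}$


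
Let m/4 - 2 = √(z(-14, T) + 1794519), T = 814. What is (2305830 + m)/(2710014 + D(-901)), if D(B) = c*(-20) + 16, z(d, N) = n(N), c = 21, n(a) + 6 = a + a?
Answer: 1152919/1354805 + 2*√1796141/1354805 ≈ 0.85296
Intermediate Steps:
n(a) = -6 + 2*a (n(a) = -6 + (a + a) = -6 + 2*a)
z(d, N) = -6 + 2*N
D(B) = -404 (D(B) = 21*(-20) + 16 = -420 + 16 = -404)
m = 8 + 4*√1796141 (m = 8 + 4*√((-6 + 2*814) + 1794519) = 8 + 4*√((-6 + 1628) + 1794519) = 8 + 4*√(1622 + 1794519) = 8 + 4*√1796141 ≈ 5368.8)
(2305830 + m)/(2710014 + D(-901)) = (2305830 + (8 + 4*√1796141))/(2710014 - 404) = (2305838 + 4*√1796141)/2709610 = (2305838 + 4*√1796141)*(1/2709610) = 1152919/1354805 + 2*√1796141/1354805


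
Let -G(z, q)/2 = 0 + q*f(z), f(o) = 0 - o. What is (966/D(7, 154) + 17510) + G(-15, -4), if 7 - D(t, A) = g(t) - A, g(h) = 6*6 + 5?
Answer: 352761/20 ≈ 17638.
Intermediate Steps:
g(h) = 41 (g(h) = 36 + 5 = 41)
D(t, A) = -34 + A (D(t, A) = 7 - (41 - A) = 7 + (-41 + A) = -34 + A)
f(o) = -o
G(z, q) = 2*q*z (G(z, q) = -2*(0 + q*(-z)) = -2*(0 - q*z) = -(-2)*q*z = 2*q*z)
(966/D(7, 154) + 17510) + G(-15, -4) = (966/(-34 + 154) + 17510) + 2*(-4)*(-15) = (966/120 + 17510) + 120 = (966*(1/120) + 17510) + 120 = (161/20 + 17510) + 120 = 350361/20 + 120 = 352761/20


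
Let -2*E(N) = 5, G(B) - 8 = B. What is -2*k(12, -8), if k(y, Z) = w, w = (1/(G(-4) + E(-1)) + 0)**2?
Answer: -8/9 ≈ -0.88889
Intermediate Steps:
G(B) = 8 + B
E(N) = -5/2 (E(N) = -1/2*5 = -5/2)
w = 4/9 (w = (1/((8 - 4) - 5/2) + 0)**2 = (1/(4 - 5/2) + 0)**2 = (1/(3/2) + 0)**2 = (2/3 + 0)**2 = (2/3)**2 = 4/9 ≈ 0.44444)
k(y, Z) = 4/9
-2*k(12, -8) = -2*4/9 = -8/9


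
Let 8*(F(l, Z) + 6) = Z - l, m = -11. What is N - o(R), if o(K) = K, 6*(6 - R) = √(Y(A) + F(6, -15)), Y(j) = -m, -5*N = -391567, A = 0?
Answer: 391537/5 + √38/24 ≈ 78308.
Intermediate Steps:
N = 391567/5 (N = -⅕*(-391567) = 391567/5 ≈ 78313.)
F(l, Z) = -6 - l/8 + Z/8 (F(l, Z) = -6 + (Z - l)/8 = -6 + (-l/8 + Z/8) = -6 - l/8 + Z/8)
Y(j) = 11 (Y(j) = -1*(-11) = 11)
R = 6 - √38/24 (R = 6 - √(11 + (-6 - ⅛*6 + (⅛)*(-15)))/6 = 6 - √(11 + (-6 - ¾ - 15/8))/6 = 6 - √(11 - 69/8)/6 = 6 - √38/24 ≈ 5.7431)
N - o(R) = 391567/5 - (6 - √38/24) = 391567/5 + (-6 + √38/24) = 391537/5 + √38/24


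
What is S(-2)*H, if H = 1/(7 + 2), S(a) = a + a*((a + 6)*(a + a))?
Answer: 10/3 ≈ 3.3333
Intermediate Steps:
S(a) = a + 2*a**2*(6 + a) (S(a) = a + a*((6 + a)*(2*a)) = a + a*(2*a*(6 + a)) = a + 2*a**2*(6 + a))
H = 1/9 ≈ 0.11111
S(-2)*H = -2*(1 + 2*(-2)**2 + 12*(-2))*(1/9) = -2*(1 + 2*4 - 24)*(1/9) = -2*(1 + 8 - 24)*(1/9) = -2*(-15)*(1/9) = 30*(1/9) = 10/3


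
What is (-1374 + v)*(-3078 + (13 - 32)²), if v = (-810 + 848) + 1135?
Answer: 546117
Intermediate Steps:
v = 1173 (v = 38 + 1135 = 1173)
(-1374 + v)*(-3078 + (13 - 32)²) = (-1374 + 1173)*(-3078 + (13 - 32)²) = -201*(-3078 + (-19)²) = -201*(-3078 + 361) = -201*(-2717) = 546117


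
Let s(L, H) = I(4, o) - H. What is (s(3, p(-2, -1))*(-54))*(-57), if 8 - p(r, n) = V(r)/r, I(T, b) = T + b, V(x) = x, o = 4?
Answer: 3078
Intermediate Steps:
p(r, n) = 7 (p(r, n) = 8 - r/r = 8 - 1*1 = 8 - 1 = 7)
s(L, H) = 8 - H (s(L, H) = (4 + 4) - H = 8 - H)
(s(3, p(-2, -1))*(-54))*(-57) = ((8 - 1*7)*(-54))*(-57) = ((8 - 7)*(-54))*(-57) = (1*(-54))*(-57) = -54*(-57) = 3078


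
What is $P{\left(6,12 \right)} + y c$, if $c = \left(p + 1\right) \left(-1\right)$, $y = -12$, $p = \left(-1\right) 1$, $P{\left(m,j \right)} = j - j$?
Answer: $0$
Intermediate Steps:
$P{\left(m,j \right)} = 0$
$p = -1$
$c = 0$ ($c = \left(-1 + 1\right) \left(-1\right) = 0 \left(-1\right) = 0$)
$P{\left(6,12 \right)} + y c = 0 - 0 = 0 + 0 = 0$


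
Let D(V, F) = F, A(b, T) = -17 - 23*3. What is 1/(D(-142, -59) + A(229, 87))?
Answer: -1/145 ≈ -0.0068966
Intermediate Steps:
A(b, T) = -86 (A(b, T) = -17 - 69 = -86)
1/(D(-142, -59) + A(229, 87)) = 1/(-59 - 86) = 1/(-145) = -1/145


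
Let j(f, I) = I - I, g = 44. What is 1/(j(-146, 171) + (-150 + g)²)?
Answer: 1/11236 ≈ 8.9000e-5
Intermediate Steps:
j(f, I) = 0
1/(j(-146, 171) + (-150 + g)²) = 1/(0 + (-150 + 44)²) = 1/(0 + (-106)²) = 1/(0 + 11236) = 1/11236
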